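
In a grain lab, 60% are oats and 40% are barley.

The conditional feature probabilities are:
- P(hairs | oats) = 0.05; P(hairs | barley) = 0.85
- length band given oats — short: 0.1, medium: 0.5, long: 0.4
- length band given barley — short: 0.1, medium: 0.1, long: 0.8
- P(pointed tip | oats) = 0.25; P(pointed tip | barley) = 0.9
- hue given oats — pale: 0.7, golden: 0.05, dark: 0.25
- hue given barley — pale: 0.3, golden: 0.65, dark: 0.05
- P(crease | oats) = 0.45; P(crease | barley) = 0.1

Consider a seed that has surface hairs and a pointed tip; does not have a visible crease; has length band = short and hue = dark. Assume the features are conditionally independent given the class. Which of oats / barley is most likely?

barley

oats: 0.6 × 0.05 × 0.1 × 0.25 × 0.25 × (1−0.45) = 0.000103125
barley: 0.4 × 0.85 × 0.1 × 0.9 × 0.05 × (1−0.1) = 0.001377
Highest score → barley.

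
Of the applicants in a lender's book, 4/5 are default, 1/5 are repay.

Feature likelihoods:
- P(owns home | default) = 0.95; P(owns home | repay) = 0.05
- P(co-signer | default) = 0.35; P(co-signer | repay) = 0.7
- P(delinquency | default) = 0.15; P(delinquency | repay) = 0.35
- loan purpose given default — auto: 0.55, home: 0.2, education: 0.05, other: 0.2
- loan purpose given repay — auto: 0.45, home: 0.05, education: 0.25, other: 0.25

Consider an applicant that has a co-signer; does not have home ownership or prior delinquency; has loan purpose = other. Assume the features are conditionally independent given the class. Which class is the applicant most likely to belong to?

default: 0.8 × (1−0.95) × 0.35 × (1−0.15) × 0.2 = 0.00238
repay: 0.2 × (1−0.05) × 0.7 × (1−0.35) × 0.25 = 0.0216125
Highest score → repay.

repay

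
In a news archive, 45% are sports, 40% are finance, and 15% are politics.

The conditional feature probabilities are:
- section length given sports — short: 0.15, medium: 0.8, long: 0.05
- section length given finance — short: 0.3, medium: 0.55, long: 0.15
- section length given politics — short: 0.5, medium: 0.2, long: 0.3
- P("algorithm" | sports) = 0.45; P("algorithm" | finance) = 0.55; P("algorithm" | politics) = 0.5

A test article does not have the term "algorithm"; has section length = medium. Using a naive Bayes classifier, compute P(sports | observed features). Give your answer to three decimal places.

sports: 0.45 × 0.8 × (1−0.45) = 0.198
finance: 0.4 × 0.55 × (1−0.55) = 0.099
politics: 0.15 × 0.2 × (1−0.5) = 0.015
P(sports | x) = 0.198 / 0.312 ≈ 0.635

0.635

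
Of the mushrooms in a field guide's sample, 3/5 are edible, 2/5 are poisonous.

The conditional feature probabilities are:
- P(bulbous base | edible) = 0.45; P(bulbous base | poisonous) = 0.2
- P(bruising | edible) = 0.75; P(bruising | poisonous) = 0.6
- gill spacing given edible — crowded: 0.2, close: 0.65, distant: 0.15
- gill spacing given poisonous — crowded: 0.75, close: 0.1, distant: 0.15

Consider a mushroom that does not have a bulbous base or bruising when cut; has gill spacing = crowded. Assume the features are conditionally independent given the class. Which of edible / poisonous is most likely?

edible: 0.6 × (1−0.45) × (1−0.75) × 0.2 = 0.0165
poisonous: 0.4 × (1−0.2) × (1−0.6) × 0.75 = 0.096
Highest score → poisonous.

poisonous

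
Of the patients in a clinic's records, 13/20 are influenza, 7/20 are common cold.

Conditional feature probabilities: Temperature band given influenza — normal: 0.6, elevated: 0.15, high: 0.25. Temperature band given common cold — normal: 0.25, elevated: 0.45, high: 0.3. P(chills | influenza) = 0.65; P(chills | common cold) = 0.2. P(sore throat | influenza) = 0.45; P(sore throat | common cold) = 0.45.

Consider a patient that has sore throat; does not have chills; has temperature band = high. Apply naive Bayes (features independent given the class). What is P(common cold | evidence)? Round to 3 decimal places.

influenza: 0.65 × 0.25 × (1−0.65) × 0.45 = 0.02559375
common cold: 0.35 × 0.3 × (1−0.2) × 0.45 = 0.0378
P(common cold | x) = 0.0378 / 0.06339375 ≈ 0.596

0.596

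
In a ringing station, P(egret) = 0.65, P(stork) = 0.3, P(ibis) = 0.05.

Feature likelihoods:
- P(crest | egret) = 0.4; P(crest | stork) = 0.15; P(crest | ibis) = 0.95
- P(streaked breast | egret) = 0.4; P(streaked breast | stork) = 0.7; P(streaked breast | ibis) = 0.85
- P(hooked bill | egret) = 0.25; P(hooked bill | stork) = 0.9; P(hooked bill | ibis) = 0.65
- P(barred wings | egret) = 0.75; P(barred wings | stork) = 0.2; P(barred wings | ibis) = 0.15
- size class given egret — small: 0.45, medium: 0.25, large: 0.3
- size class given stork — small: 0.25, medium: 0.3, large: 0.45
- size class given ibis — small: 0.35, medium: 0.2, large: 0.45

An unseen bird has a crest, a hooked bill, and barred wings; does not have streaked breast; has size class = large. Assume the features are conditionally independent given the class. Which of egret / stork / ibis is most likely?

egret: 0.65 × 0.4 × (1−0.4) × 0.25 × 0.75 × 0.3 = 0.008775
stork: 0.3 × 0.15 × (1−0.7) × 0.9 × 0.2 × 0.45 = 0.0010935
ibis: 0.05 × 0.95 × (1−0.85) × 0.65 × 0.15 × 0.45 = 0.000312609375
Highest score → egret.

egret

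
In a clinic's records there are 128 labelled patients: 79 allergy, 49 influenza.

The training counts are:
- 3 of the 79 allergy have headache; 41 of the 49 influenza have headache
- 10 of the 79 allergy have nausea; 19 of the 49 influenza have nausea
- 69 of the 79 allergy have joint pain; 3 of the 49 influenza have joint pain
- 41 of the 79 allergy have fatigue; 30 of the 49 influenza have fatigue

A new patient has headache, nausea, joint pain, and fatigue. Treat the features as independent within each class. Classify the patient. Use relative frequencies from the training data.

allergy: (79/128) × (3/79) × (10/79) × (69/79) × (41/79) ≈ 0.00134482
influenza: (49/128) × (41/49) × (19/49) × (3/49) × (30/49) ≈ 0.00465567
Highest score → influenza.

influenza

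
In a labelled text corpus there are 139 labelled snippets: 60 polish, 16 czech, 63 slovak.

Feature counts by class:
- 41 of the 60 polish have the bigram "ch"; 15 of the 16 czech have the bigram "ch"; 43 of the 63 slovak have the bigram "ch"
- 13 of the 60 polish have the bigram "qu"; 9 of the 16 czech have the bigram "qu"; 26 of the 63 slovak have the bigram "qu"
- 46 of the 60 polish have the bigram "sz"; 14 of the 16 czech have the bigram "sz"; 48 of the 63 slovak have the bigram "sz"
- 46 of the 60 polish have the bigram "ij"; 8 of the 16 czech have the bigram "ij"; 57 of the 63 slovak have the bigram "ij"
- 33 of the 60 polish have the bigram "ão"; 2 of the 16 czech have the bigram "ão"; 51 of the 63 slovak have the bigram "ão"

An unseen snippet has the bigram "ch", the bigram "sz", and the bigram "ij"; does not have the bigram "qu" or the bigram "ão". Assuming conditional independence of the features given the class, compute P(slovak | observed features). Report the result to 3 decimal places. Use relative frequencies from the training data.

polish: (60/139) × (41/60) × (47/60) × (46/60) × (46/60) × (27/60) ≈ 0.0611141
czech: (16/139) × (15/16) × (7/16) × (14/16) × (8/16) × (14/16) ≈ 0.0180734
slovak: (63/139) × (43/63) × (37/63) × (48/63) × (57/63) × (12/63) ≈ 0.0238556
P(slovak | x) = 0.0238556 / 0.1030431 ≈ 0.232

0.232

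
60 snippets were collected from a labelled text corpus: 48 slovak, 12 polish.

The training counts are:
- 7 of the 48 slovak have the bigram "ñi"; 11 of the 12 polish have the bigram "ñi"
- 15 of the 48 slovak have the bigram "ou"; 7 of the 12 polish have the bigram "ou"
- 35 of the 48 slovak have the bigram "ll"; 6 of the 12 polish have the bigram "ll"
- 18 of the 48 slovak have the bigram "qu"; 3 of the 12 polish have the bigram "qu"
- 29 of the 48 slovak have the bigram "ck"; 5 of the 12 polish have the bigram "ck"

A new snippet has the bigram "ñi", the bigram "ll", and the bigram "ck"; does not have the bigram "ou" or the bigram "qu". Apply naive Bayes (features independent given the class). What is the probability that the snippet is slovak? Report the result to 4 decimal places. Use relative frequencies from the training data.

slovak: (48/60) × (7/48) × (33/48) × (35/48) × (30/48) × (29/48) ≈ 0.0220843
polish: (12/60) × (11/12) × (5/12) × (6/12) × (9/12) × (5/12) ≈ 0.0119358
P(slovak | x) = 0.0220843 / 0.0340201 ≈ 0.6492

0.6492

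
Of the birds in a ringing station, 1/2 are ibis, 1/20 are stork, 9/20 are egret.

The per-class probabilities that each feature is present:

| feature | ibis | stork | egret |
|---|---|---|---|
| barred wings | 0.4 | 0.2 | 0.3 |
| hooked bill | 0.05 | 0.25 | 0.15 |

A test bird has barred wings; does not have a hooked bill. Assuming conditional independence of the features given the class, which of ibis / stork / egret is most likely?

ibis: 0.5 × 0.4 × (1−0.05) = 0.19
stork: 0.05 × 0.2 × (1−0.25) = 0.0075
egret: 0.45 × 0.3 × (1−0.15) = 0.11475
Highest score → ibis.

ibis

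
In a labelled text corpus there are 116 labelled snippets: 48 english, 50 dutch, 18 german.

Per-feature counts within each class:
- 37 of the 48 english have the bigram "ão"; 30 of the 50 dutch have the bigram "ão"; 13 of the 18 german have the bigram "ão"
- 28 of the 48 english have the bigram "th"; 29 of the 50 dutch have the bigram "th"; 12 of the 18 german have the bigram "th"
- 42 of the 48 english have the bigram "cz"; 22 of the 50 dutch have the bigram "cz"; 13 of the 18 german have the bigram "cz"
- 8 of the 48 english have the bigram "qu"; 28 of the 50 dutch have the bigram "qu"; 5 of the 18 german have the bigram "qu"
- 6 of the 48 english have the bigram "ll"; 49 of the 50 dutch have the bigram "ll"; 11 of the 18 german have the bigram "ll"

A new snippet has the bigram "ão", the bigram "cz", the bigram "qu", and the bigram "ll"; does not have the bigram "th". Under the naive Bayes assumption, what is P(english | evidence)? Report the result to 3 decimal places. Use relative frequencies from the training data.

english: (48/116) × (37/48) × (20/48) × (42/48) × (8/48) × (6/48) ≈ 0.0024227
dutch: (50/116) × (30/50) × (21/50) × (22/50) × (28/50) × (49/50) ≈ 0.0262289
german: (18/116) × (13/18) × (6/18) × (13/18) × (5/18) × (11/18) ≈ 0.00457986
P(english | x) = 0.0024227 / 0.03323146 ≈ 0.073

0.073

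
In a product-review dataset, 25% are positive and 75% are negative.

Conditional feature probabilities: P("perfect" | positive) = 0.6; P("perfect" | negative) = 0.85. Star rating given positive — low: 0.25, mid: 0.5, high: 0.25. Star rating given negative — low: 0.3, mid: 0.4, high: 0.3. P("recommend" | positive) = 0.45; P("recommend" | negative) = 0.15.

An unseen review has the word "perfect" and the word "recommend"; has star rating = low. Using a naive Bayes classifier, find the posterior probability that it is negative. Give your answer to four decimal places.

positive: 0.25 × 0.6 × 0.25 × 0.45 = 0.016875
negative: 0.75 × 0.85 × 0.3 × 0.15 = 0.0286875
P(negative | x) = 0.0286875 / 0.0455625 ≈ 0.6296

0.6296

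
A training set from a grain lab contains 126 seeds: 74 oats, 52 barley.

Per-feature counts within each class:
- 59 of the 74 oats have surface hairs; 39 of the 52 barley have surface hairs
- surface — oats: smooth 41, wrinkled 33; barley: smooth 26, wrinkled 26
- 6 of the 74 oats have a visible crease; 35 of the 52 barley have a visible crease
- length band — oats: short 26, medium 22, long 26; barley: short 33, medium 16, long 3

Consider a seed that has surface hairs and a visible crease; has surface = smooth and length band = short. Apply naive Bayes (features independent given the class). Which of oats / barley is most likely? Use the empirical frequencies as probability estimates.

barley

oats: (74/126) × (59/74) × (41/74) × (6/74) × (26/74) ≈ 0.00739086
barley: (52/126) × (39/52) × (26/52) × (35/52) × (33/52) ≈ 0.0661058
Highest score → barley.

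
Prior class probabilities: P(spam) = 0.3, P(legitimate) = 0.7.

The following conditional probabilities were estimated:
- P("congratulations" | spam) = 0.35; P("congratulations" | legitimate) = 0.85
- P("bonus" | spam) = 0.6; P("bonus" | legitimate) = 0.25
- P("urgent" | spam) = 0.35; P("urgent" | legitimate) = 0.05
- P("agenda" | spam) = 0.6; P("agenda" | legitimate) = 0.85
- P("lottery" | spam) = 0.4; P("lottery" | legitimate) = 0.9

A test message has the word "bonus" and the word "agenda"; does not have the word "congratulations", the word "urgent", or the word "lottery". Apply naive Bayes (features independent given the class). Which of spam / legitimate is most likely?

spam: 0.3 × (1−0.35) × 0.6 × (1−0.35) × 0.6 × (1−0.4) = 0.027378
legitimate: 0.7 × (1−0.85) × 0.25 × (1−0.05) × 0.85 × (1−0.9) = 0.0021196875
Highest score → spam.

spam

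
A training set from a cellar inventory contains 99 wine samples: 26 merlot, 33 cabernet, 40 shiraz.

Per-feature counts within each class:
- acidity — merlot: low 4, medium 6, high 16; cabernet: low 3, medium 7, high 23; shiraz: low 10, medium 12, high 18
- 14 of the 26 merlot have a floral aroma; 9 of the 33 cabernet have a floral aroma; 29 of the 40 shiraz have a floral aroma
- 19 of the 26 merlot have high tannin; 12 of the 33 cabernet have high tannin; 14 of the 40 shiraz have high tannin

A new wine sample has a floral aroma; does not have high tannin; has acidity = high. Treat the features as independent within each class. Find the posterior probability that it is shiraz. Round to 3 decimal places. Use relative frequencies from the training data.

merlot: (26/99) × (16/26) × (14/26) × (7/26) ≈ 0.0234296
cabernet: (33/99) × (23/33) × (9/33) × (21/33) ≈ 0.0403206
shiraz: (40/99) × (18/40) × (29/40) × (26/40) ≈ 0.0856818
P(shiraz | x) = 0.0856818 / 0.149432 ≈ 0.573

0.573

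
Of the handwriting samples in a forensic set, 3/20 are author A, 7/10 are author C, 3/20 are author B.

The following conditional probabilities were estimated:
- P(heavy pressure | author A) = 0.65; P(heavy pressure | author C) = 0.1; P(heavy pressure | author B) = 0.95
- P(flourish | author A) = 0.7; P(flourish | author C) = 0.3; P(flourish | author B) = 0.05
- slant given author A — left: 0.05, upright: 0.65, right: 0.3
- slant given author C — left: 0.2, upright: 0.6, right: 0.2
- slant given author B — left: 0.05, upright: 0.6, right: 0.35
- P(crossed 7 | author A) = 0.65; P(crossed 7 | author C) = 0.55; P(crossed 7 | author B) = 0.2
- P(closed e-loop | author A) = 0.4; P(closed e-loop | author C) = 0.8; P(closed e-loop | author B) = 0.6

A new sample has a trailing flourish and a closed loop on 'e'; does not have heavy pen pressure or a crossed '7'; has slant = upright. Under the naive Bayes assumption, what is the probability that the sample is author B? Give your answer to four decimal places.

0.0024

author A: 0.15 × (1−0.65) × 0.7 × 0.65 × (1−0.65) × 0.4 = 0.00334425
author C: 0.7 × (1−0.1) × 0.3 × 0.6 × (1−0.55) × 0.8 = 0.040824
author B: 0.15 × (1−0.95) × 0.05 × 0.6 × (1−0.2) × 0.6 = 0.000108
P(author B | x) = 0.000108 / 0.04427625 ≈ 0.0024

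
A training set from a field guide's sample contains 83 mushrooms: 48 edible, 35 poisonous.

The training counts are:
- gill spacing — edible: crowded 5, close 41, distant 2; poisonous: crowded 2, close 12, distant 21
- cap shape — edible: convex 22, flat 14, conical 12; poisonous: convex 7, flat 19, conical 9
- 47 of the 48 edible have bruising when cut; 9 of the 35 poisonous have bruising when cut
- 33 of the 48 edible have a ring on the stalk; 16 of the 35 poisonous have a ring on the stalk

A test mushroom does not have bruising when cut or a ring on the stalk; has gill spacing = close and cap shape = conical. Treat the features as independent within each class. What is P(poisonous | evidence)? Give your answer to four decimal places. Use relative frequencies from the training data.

0.9491

edible: (48/83) × (41/48) × (12/48) × (1/48) × (15/48) ≈ 0.000803997
poisonous: (35/83) × (12/35) × (9/35) × (26/35) × (19/35) ≈ 0.0149923
P(poisonous | x) = 0.0149923 / 0.015796297 ≈ 0.9491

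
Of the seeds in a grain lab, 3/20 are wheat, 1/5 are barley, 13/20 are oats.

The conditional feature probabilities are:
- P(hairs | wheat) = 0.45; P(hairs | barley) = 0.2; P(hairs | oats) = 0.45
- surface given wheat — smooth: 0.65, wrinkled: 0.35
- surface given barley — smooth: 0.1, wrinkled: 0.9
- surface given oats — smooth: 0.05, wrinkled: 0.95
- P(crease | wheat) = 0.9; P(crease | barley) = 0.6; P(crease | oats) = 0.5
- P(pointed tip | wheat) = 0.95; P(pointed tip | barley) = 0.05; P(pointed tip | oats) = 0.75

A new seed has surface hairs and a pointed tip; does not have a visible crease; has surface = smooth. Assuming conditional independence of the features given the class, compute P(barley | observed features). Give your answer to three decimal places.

wheat: 0.15 × 0.45 × 0.65 × (1−0.9) × 0.95 = 0.004168125
barley: 0.2 × 0.2 × 0.1 × (1−0.6) × 0.05 = 0.00008
oats: 0.65 × 0.45 × 0.05 × (1−0.5) × 0.75 = 0.005484375
P(barley | x) = 0.00008 / 0.0097325 ≈ 0.008

0.008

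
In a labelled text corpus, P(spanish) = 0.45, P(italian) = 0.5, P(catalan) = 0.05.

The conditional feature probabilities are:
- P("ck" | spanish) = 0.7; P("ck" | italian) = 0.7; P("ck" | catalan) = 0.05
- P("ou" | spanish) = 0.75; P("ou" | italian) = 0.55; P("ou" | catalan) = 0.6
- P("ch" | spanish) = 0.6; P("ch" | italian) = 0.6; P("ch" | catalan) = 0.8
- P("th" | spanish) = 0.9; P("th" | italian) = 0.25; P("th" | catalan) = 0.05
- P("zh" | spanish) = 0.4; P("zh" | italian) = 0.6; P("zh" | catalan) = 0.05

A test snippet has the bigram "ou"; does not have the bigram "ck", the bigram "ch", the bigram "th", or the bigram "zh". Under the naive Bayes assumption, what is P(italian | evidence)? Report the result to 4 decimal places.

spanish: 0.45 × (1−0.7) × 0.75 × (1−0.6) × (1−0.9) × (1−0.4) = 0.00243
italian: 0.5 × (1−0.7) × 0.55 × (1−0.6) × (1−0.25) × (1−0.6) = 0.0099
catalan: 0.05 × (1−0.05) × 0.6 × (1−0.8) × (1−0.05) × (1−0.05) = 0.00514425
P(italian | x) = 0.0099 / 0.01747425 ≈ 0.5665

0.5665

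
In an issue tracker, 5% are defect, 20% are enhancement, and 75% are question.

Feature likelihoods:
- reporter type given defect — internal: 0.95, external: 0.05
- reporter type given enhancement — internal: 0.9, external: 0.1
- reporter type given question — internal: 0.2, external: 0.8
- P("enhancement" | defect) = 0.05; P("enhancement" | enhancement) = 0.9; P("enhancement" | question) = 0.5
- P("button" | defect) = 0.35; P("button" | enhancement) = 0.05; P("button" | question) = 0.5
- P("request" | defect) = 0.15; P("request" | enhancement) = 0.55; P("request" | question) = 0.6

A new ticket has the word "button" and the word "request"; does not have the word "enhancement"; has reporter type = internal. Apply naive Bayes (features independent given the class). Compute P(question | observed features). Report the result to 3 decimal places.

0.887

defect: 0.05 × 0.95 × (1−0.05) × 0.35 × 0.15 = 0.0023690625
enhancement: 0.2 × 0.9 × (1−0.9) × 0.05 × 0.55 = 0.000495
question: 0.75 × 0.2 × (1−0.5) × 0.5 × 0.6 = 0.0225
P(question | x) = 0.0225 / 0.0253640625 ≈ 0.887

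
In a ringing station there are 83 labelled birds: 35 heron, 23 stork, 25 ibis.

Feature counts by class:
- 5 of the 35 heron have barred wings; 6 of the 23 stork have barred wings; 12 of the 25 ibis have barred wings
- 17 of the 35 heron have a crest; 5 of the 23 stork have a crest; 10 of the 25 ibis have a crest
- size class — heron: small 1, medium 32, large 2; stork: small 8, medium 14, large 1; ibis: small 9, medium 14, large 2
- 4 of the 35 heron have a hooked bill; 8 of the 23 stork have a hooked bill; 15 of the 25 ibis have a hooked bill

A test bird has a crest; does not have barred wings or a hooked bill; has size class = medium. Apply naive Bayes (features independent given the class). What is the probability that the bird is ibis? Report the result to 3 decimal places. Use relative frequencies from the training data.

heron: (35/83) × (30/35) × (17/35) × (32/35) × (31/35) ≈ 0.142167
stork: (23/83) × (17/23) × (5/23) × (14/23) × (15/23) ≈ 0.0176757
ibis: (25/83) × (13/25) × (10/25) × (14/25) × (10/25) ≈ 0.0140337
P(ibis | x) = 0.0140337 / 0.1738764 ≈ 0.081

0.081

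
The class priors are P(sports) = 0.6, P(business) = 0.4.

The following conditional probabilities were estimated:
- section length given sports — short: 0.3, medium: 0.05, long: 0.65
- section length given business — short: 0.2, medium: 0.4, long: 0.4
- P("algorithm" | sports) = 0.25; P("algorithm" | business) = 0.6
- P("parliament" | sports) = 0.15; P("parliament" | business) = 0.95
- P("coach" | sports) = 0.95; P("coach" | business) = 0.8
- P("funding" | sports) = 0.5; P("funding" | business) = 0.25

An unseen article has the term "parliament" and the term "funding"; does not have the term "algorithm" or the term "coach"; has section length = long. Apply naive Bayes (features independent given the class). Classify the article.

business

sports: 0.6 × 0.65 × (1−0.25) × 0.15 × (1−0.95) × 0.5 = 0.001096875
business: 0.4 × 0.4 × (1−0.6) × 0.95 × (1−0.8) × 0.25 = 0.00304
Highest score → business.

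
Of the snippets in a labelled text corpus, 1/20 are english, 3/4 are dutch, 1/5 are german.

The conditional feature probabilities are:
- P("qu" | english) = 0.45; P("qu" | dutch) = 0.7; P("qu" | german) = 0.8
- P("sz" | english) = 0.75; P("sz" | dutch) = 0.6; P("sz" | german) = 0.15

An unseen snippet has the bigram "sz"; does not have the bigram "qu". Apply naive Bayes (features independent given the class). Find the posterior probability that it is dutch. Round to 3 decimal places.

0.835

english: 0.05 × (1−0.45) × 0.75 = 0.020625
dutch: 0.75 × (1−0.7) × 0.6 = 0.135
german: 0.2 × (1−0.8) × 0.15 = 0.006
P(dutch | x) = 0.135 / 0.161625 ≈ 0.835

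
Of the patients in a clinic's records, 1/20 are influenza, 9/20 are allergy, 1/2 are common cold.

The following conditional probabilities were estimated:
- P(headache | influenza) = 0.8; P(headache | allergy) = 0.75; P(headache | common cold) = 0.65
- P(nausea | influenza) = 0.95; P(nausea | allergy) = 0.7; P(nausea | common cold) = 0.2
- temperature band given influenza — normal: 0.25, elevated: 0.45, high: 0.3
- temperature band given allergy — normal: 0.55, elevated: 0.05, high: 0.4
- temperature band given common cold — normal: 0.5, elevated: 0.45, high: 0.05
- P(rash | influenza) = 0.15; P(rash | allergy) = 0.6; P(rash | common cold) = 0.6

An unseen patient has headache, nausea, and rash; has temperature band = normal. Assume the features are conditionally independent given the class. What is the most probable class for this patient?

allergy

influenza: 0.05 × 0.8 × 0.95 × 0.25 × 0.15 = 0.001425
allergy: 0.45 × 0.75 × 0.7 × 0.55 × 0.6 = 0.0779625
common cold: 0.5 × 0.65 × 0.2 × 0.5 × 0.6 = 0.0195
Highest score → allergy.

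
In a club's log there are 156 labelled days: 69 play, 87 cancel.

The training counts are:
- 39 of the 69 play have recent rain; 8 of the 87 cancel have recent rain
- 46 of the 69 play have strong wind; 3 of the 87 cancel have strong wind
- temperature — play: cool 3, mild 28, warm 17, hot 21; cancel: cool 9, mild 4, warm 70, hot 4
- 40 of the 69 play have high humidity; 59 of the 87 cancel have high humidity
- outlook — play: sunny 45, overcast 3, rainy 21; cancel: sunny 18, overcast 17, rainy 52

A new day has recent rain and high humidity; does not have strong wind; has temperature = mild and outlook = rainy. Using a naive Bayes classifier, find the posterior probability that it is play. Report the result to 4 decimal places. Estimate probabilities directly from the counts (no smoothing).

0.8661

play: (69/156) × (39/69) × (23/69) × (28/69) × (40/69) × (21/69) ≈ 0.00596635
cancel: (87/156) × (8/87) × (84/87) × (4/87) × (59/87) × (52/87) ≈ 0.000922748
P(play | x) = 0.00596635 / 0.006889098 ≈ 0.8661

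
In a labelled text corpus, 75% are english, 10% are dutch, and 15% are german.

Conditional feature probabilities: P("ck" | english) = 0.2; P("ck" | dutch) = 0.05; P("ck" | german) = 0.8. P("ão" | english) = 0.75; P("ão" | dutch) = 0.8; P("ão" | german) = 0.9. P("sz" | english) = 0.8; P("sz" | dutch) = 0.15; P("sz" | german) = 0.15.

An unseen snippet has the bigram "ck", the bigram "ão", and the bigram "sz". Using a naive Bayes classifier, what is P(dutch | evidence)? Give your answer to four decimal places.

english: 0.75 × 0.2 × 0.75 × 0.8 = 0.09
dutch: 0.1 × 0.05 × 0.8 × 0.15 = 0.0006
german: 0.15 × 0.8 × 0.9 × 0.15 = 0.0162
P(dutch | x) = 0.0006 / 0.1068 ≈ 0.0056

0.0056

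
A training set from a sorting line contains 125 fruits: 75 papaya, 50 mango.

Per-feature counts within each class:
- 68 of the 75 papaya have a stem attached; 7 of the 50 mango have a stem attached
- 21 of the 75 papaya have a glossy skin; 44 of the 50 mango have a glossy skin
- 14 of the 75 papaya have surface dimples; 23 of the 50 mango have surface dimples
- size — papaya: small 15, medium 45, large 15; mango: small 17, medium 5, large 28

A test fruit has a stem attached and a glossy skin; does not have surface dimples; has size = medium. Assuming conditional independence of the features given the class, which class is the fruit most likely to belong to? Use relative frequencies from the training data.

papaya

papaya: (75/125) × (68/75) × (21/75) × (61/75) × (45/75) = 0.07433216
mango: (50/125) × (7/50) × (44/50) × (27/50) × (5/50) = 0.00266112
Highest score → papaya.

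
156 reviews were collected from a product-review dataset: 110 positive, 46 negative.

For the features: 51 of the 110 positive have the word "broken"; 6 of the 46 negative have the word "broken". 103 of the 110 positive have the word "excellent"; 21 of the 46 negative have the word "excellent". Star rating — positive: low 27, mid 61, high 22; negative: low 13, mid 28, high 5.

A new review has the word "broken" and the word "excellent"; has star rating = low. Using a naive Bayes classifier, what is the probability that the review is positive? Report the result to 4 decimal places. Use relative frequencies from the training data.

0.9381

positive: (110/156) × (51/110) × (103/110) × (27/110) ≈ 0.0751383
negative: (46/156) × (6/46) × (21/46) × (13/46) ≈ 0.00496219
P(positive | x) = 0.0751383 / 0.08010049 ≈ 0.9381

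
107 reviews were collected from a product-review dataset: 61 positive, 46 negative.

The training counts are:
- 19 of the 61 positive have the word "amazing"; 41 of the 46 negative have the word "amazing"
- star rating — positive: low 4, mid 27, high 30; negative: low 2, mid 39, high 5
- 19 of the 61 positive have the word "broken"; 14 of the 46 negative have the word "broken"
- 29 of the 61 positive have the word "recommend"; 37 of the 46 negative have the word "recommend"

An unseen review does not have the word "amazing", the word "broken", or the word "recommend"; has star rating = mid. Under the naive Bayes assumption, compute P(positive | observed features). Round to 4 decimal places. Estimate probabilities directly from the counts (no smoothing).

0.9209

positive: (61/107) × (42/61) × (27/61) × (42/61) × (32/61) ≈ 0.0627537
negative: (46/107) × (5/46) × (39/46) × (32/46) × (9/46) ≈ 0.00539225
P(positive | x) = 0.0627537 / 0.06814595 ≈ 0.9209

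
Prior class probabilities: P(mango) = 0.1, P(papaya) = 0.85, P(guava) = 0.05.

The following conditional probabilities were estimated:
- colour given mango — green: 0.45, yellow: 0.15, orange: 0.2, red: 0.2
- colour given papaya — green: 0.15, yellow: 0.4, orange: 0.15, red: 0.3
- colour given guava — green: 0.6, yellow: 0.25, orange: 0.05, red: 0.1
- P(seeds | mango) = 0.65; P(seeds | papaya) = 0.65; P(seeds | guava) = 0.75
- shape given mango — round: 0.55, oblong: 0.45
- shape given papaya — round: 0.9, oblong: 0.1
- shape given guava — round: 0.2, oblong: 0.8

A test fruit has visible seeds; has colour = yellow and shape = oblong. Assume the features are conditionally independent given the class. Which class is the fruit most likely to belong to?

papaya

mango: 0.1 × 0.15 × 0.65 × 0.45 = 0.0043875
papaya: 0.85 × 0.4 × 0.65 × 0.1 = 0.0221
guava: 0.05 × 0.25 × 0.75 × 0.8 = 0.0075
Highest score → papaya.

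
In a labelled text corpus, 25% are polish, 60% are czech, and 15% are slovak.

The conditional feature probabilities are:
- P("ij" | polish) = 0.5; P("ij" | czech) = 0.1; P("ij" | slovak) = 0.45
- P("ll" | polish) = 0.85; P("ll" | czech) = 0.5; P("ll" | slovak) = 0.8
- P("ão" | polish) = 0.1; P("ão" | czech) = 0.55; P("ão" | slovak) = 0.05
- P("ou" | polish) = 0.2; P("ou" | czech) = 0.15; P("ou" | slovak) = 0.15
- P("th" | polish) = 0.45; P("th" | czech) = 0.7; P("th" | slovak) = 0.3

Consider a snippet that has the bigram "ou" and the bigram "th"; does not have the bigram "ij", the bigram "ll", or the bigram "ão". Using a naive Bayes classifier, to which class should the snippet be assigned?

czech

polish: 0.25 × (1−0.5) × (1−0.85) × (1−0.1) × 0.2 × 0.45 = 0.00151875
czech: 0.6 × (1−0.1) × (1−0.5) × (1−0.55) × 0.15 × 0.7 = 0.0127575
slovak: 0.15 × (1−0.45) × (1−0.8) × (1−0.05) × 0.15 × 0.3 = 0.000705375
Highest score → czech.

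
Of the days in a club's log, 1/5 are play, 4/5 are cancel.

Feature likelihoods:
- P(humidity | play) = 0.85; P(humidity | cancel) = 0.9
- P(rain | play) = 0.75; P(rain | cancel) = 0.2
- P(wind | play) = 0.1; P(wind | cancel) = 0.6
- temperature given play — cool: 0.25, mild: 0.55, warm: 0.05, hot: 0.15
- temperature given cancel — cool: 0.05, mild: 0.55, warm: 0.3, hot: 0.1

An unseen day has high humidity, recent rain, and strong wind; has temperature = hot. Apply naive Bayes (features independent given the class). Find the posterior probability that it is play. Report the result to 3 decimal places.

play: 0.2 × 0.85 × 0.75 × 0.1 × 0.15 = 0.0019125
cancel: 0.8 × 0.9 × 0.2 × 0.6 × 0.1 = 0.00864
P(play | x) = 0.0019125 / 0.0105525 ≈ 0.181

0.181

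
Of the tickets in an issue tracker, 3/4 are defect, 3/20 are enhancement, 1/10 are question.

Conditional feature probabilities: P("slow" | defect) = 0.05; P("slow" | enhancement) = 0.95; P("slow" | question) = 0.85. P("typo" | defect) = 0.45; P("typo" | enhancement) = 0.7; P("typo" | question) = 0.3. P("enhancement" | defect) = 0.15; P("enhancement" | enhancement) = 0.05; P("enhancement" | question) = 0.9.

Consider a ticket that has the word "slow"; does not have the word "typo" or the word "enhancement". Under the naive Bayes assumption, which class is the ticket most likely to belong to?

enhancement

defect: 0.75 × 0.05 × (1−0.45) × (1−0.15) = 0.01753125
enhancement: 0.15 × 0.95 × (1−0.7) × (1−0.05) = 0.0406125
question: 0.1 × 0.85 × (1−0.3) × (1−0.9) = 0.00595
Highest score → enhancement.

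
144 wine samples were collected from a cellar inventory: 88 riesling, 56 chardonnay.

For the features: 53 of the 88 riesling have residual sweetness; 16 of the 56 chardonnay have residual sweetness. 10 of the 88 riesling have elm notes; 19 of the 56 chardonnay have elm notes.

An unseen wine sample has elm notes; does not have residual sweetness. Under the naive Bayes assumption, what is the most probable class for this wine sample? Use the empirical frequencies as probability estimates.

riesling: (88/144) × (35/88) × (10/88) ≈ 0.0276199
chardonnay: (56/144) × (40/56) × (19/56) ≈ 0.094246
Highest score → chardonnay.

chardonnay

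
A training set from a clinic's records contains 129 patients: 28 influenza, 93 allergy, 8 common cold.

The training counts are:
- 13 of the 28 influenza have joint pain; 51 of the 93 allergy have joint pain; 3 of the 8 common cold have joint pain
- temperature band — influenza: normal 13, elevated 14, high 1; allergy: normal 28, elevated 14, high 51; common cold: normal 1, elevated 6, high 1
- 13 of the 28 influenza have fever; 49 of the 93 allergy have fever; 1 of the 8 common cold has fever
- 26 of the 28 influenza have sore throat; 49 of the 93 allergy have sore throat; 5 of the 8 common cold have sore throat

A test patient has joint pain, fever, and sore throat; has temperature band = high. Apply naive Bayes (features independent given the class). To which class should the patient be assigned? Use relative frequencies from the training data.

influenza: (28/129) × (13/28) × (1/28) × (13/28) × (26/28) ≈ 0.00155166
allergy: (93/129) × (51/93) × (51/93) × (49/93) × (49/93) ≈ 0.0601858
common cold: (8/129) × (3/8) × (1/8) × (1/8) × (5/8) ≈ 0.000227108
Highest score → allergy.

allergy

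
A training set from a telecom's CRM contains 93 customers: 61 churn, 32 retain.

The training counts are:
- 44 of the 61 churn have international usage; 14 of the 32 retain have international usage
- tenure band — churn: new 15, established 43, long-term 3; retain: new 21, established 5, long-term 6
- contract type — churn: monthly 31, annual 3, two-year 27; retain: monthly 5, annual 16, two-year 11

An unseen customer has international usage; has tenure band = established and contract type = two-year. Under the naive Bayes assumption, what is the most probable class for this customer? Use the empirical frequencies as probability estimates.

churn

churn: (61/93) × (44/61) × (43/61) × (27/61) ≈ 0.147619
retain: (32/93) × (14/32) × (5/32) × (11/32) ≈ 0.00808552
Highest score → churn.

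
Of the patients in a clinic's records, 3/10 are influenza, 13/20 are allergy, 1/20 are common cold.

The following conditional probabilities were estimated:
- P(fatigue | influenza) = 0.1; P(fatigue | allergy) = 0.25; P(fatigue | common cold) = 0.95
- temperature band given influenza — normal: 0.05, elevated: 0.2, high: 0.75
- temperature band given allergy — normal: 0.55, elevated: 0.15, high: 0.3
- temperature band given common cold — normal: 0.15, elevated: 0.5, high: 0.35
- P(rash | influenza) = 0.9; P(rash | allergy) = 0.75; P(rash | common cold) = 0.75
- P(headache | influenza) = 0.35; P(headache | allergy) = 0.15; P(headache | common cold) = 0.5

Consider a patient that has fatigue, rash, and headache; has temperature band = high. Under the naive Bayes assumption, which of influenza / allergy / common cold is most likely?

influenza

influenza: 0.3 × 0.1 × 0.75 × 0.9 × 0.35 = 0.0070875
allergy: 0.65 × 0.25 × 0.3 × 0.75 × 0.15 = 0.005484375
common cold: 0.05 × 0.95 × 0.35 × 0.75 × 0.5 = 0.006234375
Highest score → influenza.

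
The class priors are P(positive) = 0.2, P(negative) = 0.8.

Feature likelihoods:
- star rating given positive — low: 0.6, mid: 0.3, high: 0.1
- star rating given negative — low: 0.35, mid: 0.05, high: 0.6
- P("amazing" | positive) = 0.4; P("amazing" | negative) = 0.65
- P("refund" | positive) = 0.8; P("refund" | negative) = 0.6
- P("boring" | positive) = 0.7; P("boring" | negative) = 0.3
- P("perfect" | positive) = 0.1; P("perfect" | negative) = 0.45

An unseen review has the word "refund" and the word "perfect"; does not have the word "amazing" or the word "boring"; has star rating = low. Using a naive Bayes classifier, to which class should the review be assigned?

positive: 0.2 × 0.6 × (1−0.4) × 0.8 × (1−0.7) × 0.1 = 0.001728
negative: 0.8 × 0.35 × (1−0.65) × 0.6 × (1−0.3) × 0.45 = 0.018522
Highest score → negative.

negative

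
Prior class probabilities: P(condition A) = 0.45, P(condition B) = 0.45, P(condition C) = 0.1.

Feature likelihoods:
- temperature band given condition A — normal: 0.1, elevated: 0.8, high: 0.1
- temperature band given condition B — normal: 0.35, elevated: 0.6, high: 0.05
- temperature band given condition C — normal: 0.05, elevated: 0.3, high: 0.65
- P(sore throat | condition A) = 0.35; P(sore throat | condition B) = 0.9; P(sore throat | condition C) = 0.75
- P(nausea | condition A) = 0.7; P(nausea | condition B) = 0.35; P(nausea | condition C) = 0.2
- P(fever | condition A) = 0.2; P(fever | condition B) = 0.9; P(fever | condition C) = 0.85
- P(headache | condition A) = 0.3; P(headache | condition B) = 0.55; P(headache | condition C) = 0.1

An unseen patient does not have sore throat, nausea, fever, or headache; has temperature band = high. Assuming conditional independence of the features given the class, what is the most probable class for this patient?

condition A

condition A: 0.45 × 0.1 × (1−0.35) × (1−0.7) × (1−0.2) × (1−0.3) = 0.004914
condition B: 0.45 × 0.05 × (1−0.9) × (1−0.35) × (1−0.9) × (1−0.55) = 0.0000658125
condition C: 0.1 × 0.65 × (1−0.75) × (1−0.2) × (1−0.85) × (1−0.1) = 0.001755
Highest score → condition A.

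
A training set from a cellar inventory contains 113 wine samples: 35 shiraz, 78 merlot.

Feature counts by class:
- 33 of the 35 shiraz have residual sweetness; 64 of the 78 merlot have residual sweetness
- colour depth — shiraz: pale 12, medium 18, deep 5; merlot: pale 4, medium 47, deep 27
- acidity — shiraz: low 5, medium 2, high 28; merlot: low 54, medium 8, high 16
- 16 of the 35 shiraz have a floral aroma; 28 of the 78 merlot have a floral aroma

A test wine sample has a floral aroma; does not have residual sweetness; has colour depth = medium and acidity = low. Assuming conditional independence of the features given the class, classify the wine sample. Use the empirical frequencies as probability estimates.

merlot

shiraz: (35/113) × (2/35) × (18/35) × (5/35) × (16/35) ≈ 0.000594443
merlot: (78/113) × (14/78) × (47/78) × (54/78) × (28/78) ≈ 0.0185531
Highest score → merlot.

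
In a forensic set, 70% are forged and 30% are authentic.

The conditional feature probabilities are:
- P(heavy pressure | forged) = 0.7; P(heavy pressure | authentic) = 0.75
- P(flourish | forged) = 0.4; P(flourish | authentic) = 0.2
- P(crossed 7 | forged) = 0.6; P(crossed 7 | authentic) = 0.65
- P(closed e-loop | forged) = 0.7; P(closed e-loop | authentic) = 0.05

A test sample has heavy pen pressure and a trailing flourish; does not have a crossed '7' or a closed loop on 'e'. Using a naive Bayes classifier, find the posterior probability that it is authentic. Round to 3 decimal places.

forged: 0.7 × 0.7 × 0.4 × (1−0.6) × (1−0.7) = 0.02352
authentic: 0.3 × 0.75 × 0.2 × (1−0.65) × (1−0.05) = 0.0149625
P(authentic | x) = 0.0149625 / 0.0384825 ≈ 0.389

0.389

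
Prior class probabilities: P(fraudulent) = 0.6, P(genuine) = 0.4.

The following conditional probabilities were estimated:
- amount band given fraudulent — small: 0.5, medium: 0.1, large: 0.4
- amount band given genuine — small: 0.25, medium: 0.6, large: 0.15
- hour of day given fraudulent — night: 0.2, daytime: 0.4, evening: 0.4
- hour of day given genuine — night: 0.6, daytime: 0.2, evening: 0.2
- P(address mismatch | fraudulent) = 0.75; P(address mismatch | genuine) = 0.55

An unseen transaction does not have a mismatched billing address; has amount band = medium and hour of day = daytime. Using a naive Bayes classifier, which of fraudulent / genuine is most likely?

genuine

fraudulent: 0.6 × 0.1 × 0.4 × (1−0.75) = 0.006
genuine: 0.4 × 0.6 × 0.2 × (1−0.55) = 0.0216
Highest score → genuine.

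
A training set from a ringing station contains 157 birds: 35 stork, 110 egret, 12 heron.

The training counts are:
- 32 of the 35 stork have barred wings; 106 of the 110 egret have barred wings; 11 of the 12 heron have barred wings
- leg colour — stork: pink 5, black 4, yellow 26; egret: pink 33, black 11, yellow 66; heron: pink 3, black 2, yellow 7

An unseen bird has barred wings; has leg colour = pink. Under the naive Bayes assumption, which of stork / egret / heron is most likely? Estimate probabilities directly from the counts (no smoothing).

egret

stork: (35/157) × (32/35) × (5/35) ≈ 0.0291174
egret: (110/157) × (106/110) × (33/110) ≈ 0.202548
heron: (12/157) × (11/12) × (3/12) ≈ 0.0175159
Highest score → egret.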